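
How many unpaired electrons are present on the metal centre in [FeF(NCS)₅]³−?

Ligand charges: each fluoride is −1; each isothiocyanate is −1. With an overall charge of −3 the iron centre must be in the +3 oxidation state.
Iron is a group-8 element; Fe(III) is therefore d⁵.
The spin state decides the count: Fluoride and isothiocyanate are weak-field ligands for a first-row metal, so the complex is high-spin.
An octahedral high-spin d⁵ ion is t₂g³e_g², giving 5 unpaired electrons.

5 unpaired electrons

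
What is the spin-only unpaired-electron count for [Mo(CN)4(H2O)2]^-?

Ligand charges: each cyanide is −1; water is neutral. With an overall charge of −1 the molybdenum centre must be in the +3 oxidation state.
Group 6 minus oxidation state 3 gives a d³ configuration.
In an octahedral field the d³ configuration is t₂g³e_g⁰ (only one arrangement possible), giving 3 unpaired electrons.

3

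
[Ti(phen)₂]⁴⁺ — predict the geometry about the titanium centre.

Ligand charges: 1,10-phenanthroline is neutral. With an overall charge of +4 the titanium centre must be in the +4 oxidation state.
Group 4 minus oxidation state 4 gives a d⁰ configuration.
Counting donor atoms: 2×1,10-phenanthroline (bidentate) → 4 donors. Coordination number = 4.
A d⁰ ion has no crystal-field stabilisation preference between square planar and tetrahedral, so four ligands adopt the sterically favoured tetrahedral geometry.

tetrahedral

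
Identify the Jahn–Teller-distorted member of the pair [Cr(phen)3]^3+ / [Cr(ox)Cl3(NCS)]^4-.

[Cr(phen)3]^3+: Ligand charges: 1,10-phenanthroline is neutral. With an overall charge of +3 the chromium centre must be in the +3 oxidation state. Cr sits in group 6, so the d-electron count is 6 − 3 = 3. The d³ configuration leaves the e_g set evenly filled (or empty) — no strong Jahn–Teller driving force.
[Cr(ox)Cl3(NCS)]^4-: Summing ligand charges against the −4 overall charge gives an oxidation state of +2 for chromium. Group 6 minus oxidation state 2 gives a d⁴ configuration. Chloride, isothiocyanate, and oxalate are weak-field ligands for a first-row metal, so the complex is high-spin. The t₂g³e_g¹ (high-spin) configuration has an unevenly filled e_g set; the Jahn–Teller theorem predicts a tetragonal distortion (typically axial elongation) to lift the degeneracy.

[Cr(ox)Cl3(NCS)]^4-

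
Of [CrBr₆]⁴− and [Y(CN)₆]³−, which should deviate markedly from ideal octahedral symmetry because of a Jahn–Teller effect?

[CrBr₆]⁴−

[CrBr₆]⁴−: Summing ligand charges against the −4 overall charge gives an oxidation state of +2 for chromium. Group 6 minus oxidation state 2 gives a d⁴ configuration. Bromide is a weak-field ligand for a first-row metal, so the complex is high-spin. The t₂g³e_g¹ (high-spin) configuration has an unevenly filled e_g set; the Jahn–Teller theorem predicts a tetragonal distortion (typically axial elongation) to lift the degeneracy.
[Y(CN)₆]³−: Each cyanide is −1; balancing the −3 overall charge requires Y(III). Yttrium is a group-3 element; Y(III) is therefore d⁰. The d⁰ configuration leaves the e_g set evenly filled (or empty) — no strong Jahn–Teller driving force.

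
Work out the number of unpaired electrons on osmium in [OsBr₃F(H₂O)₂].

2

Ligand charges: each bromide is −1; each fluoride is −1; water is neutral. With an overall charge of 0 the osmium centre must be in the +4 oxidation state.
Os sits in group 8, so the d-electron count is 8 − 4 = 4.
The spin state decides the count: a 5d ion has a large Δₒ and is invariably low-spin.
An octahedral low-spin d⁴ ion is t₂g⁴e_g⁰, giving 2 unpaired electrons.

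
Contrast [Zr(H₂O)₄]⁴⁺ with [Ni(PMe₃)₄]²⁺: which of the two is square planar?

For [Zr(H₂O)₄]⁴⁺: Water is neutral; balancing the +4 overall charge requires Zr(IV). Group 4 minus oxidation state 4 gives a d⁰ configuration. A d⁰ ion has no crystal-field stabilisation preference between square planar and tetrahedral, so four ligands adopt the sterically favoured tetrahedral geometry. → tetrahedral.
For [Ni(PMe₃)₄]²⁺: Summing ligand charges against the +2 overall charge gives an oxidation state of +2 for nickel. Nickel is a group-10 element; Ni(II) is therefore d⁸. Trimethylphosphine is a strong-field ligand (high in the spectrochemical series). A 3d d⁸ ion with strong-field ligands gains enough CFSE to favour square planar over tetrahedral. → square planar.

[Ni(PMe₃)₄]²⁺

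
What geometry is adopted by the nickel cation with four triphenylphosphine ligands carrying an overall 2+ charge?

Triphenylphosphine is neutral; balancing the +2 overall charge requires Ni(II).
Ni sits in group 10, so the d-electron count is 10 − 2 = 8.
Coordination number: 4.
Triphenylphosphine is a strong-field ligand (high in the spectrochemical series).
A 3d d⁸ ion with strong-field ligands gains enough CFSE to favour square planar over tetrahedral.

square planar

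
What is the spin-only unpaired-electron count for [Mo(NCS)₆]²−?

2 unpaired electrons

Ligand charges: each isothiocyanate is −1. With an overall charge of −2 the molybdenum centre must be in the +4 oxidation state.
Group 6 minus oxidation state 4 gives a d² configuration.
In an octahedral field the d² configuration is t₂g²e_g⁰ (only one arrangement possible), giving 2 unpaired electrons.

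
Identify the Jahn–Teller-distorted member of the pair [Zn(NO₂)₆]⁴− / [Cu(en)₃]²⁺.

[Zn(NO₂)₆]⁴−: Summing ligand charges against the −4 overall charge gives an oxidation state of +2 for zinc. Group 12 minus oxidation state 2 gives a d¹⁰ configuration. The d¹⁰ configuration leaves the e_g set evenly filled (or empty) — no strong Jahn–Teller driving force.
[Cu(en)₃]²⁺: Summing ligand charges against the +2 overall charge gives an oxidation state of +2 for copper. Copper is a group-11 element; Cu(II) is therefore d⁹. The t₂g⁶e_g³ configuration has an unevenly filled e_g set; the Jahn–Teller theorem predicts a tetragonal distortion (typically axial elongation) to lift the degeneracy.

[Cu(en)₃]²⁺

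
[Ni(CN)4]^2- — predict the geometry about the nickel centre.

Summing ligand charges against the −2 overall charge gives an oxidation state of +2 for nickel.
Group 10 minus oxidation state 2 gives a d⁸ configuration.
Coordination number: 4.
Cyanide is a strong-field ligand (high in the spectrochemical series).
A 3d d⁸ ion with strong-field ligands gains enough CFSE to favour square planar over tetrahedral.

square planar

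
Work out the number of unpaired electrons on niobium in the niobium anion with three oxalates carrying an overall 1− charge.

Each oxalate is −2; balancing the −1 overall charge requires Nb(V).
Nb sits in group 5, so the d-electron count is 5 − 5 = 0.
Counting donor atoms: 3×oxalate (bidentate) → 6 donors. Coordination number = 6.
In an octahedral field the d⁰ configuration is t₂g⁰e_g⁰, giving 0 unpaired electrons.

0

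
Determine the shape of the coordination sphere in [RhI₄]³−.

Summing ligand charges against the −3 overall charge gives an oxidation state of +1 for rhodium.
Rh sits in group 9, so the d-electron count is 9 − 1 = 8.
Coordination number: 4.
A 4d d⁸ ion has a large crystal-field splitting; square planar leaves the high-energy d_{x²−y²} orbital empty and maximises CFSE.

square planar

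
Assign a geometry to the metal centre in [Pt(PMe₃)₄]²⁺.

square planar

Trimethylphosphine is neutral; balancing the +2 overall charge requires Pt(II).
Group 10 minus oxidation state 2 gives a d⁸ configuration.
Coordination number: 4.
A 5d d⁸ ion has a large crystal-field splitting; square planar leaves the high-energy d_{x²−y²} orbital empty and maximises CFSE.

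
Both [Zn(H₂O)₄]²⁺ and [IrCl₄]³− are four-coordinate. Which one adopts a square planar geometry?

[IrCl₄]³−

For [Zn(H₂O)₄]²⁺: Water is neutral; balancing the +2 overall charge requires Zn(II). Zinc is a group-12 element; Zn(II) is therefore d¹⁰. A d¹⁰ ion has no crystal-field stabilisation preference between square planar and tetrahedral, so four ligands adopt the sterically favoured tetrahedral geometry. → tetrahedral.
For [IrCl₄]³−: Each chloride is −1; balancing the −3 overall charge requires Ir(I). Iridium is a group-9 element; Ir(I) is therefore d⁸. A 5d d⁸ ion has a large crystal-field splitting; square planar leaves the high-energy d_{x²−y²} orbital empty and maximises CFSE. → square planar.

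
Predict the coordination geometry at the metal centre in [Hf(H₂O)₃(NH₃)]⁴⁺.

tetrahedral

Ligand charges: water is neutral; ammonia is neutral. With an overall charge of +4 the hafnium centre must be in the +4 oxidation state.
Hafnium is a group-4 element; Hf(IV) is therefore d⁰.
Coordination number: 4.
A d⁰ ion has no crystal-field stabilisation preference between square planar and tetrahedral, so four ligands adopt the sterically favoured tetrahedral geometry.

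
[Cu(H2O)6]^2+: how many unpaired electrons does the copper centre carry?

1 unpaired electron

Ligand charges: water is neutral. With an overall charge of +2 the copper centre must be in the +2 oxidation state.
Copper is a group-11 element; Cu(II) is therefore d⁹.
In an octahedral field the d⁹ configuration is t₂g⁶e_g³ (only one arrangement possible), giving 1 unpaired electron.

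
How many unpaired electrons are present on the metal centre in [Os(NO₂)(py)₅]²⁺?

Each nitro (N-bound nitrite) is −1; pyridine is neutral; balancing the +2 overall charge requires Os(III).
Osmium is a group-8 element; Os(III) is therefore d⁵.
The spin state decides the count: a 5d ion has a large Δₒ and is invariably low-spin.
An octahedral low-spin d⁵ ion is t₂g⁵e_g⁰, giving 1 unpaired electron.

1 unpaired electron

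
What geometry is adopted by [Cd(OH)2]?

Summing ligand charges against the 0 overall charge gives an oxidation state of +2 for cadmium.
Group 12 minus oxidation state 2 gives a d¹⁰ configuration.
With 2 monodentate ligands the coordination number is 2.
A d¹⁰ ion with only two ligands adopts a linear arrangement (sp hybridisation; no CFSE preference).

linear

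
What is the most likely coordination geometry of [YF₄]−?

Ligand charges: each fluoride is −1. With an overall charge of −1 the yttrium centre must be in the +3 oxidation state.
Y sits in group 3, so the d-electron count is 3 − 3 = 0.
With 4 monodentate ligands the coordination number is 4.
A d⁰ ion has no crystal-field stabilisation preference between square planar and tetrahedral, so four ligands adopt the sterically favoured tetrahedral geometry.

tetrahedral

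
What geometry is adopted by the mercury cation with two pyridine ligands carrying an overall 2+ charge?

linear

Pyridine is neutral; balancing the +2 overall charge requires Hg(II).
Hg sits in group 12, so the d-electron count is 12 − 2 = 10.
Coordination number: 2.
A d¹⁰ ion with only two ligands adopts a linear arrangement (sp hybridisation; no CFSE preference).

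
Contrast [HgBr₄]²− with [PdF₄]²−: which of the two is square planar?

[PdF₄]²−

For [HgBr₄]²−: Each bromide is −1; balancing the −2 overall charge requires Hg(II). Mercury is a group-12 element; Hg(II) is therefore d¹⁰. A d¹⁰ ion has no crystal-field stabilisation preference between square planar and tetrahedral, so four ligands adopt the sterically favoured tetrahedral geometry. → tetrahedral.
For [PdF₄]²−: Summing ligand charges against the −2 overall charge gives an oxidation state of +2 for palladium. Group 10 minus oxidation state 2 gives a d⁸ configuration. A 4d d⁸ ion has a large crystal-field splitting; square planar leaves the high-energy d_{x²−y²} orbital empty and maximises CFSE. → square planar.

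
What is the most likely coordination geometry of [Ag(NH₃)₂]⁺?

linear

Ammonia is neutral; balancing the +1 overall charge requires Ag(I).
Group 11 minus oxidation state 1 gives a d¹⁰ configuration.
Coordination number: 2.
A d¹⁰ ion with only two ligands adopts a linear arrangement (sp hybridisation; no CFSE preference).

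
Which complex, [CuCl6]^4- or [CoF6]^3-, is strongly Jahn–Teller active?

[CuCl6]^4-

[CuCl6]^4-: Each chloride is −1; balancing the −4 overall charge requires Cu(II). Group 11 minus oxidation state 2 gives a d⁹ configuration. The t₂g⁶e_g³ configuration has an unevenly filled e_g set; the Jahn–Teller theorem predicts a tetragonal distortion (typically axial elongation) to lift the degeneracy.
[CoF6]^3-: Summing ligand charges against the −3 overall charge gives an oxidation state of +3 for cobalt. Group 9 minus oxidation state 3 gives a d⁶ configuration. Fluoride is the one ligand weak enough to leave Co(III) high-spin — [CoF₆]³⁻ is the classic exception. The d⁶ configuration leaves the e_g set evenly filled (or empty) — no strong Jahn–Teller driving force.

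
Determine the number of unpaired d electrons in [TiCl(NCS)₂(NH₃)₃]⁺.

0

Ligand charges: each chloride is −1; each isothiocyanate is −1; ammonia is neutral. With an overall charge of +1 the titanium centre must be in the +4 oxidation state.
Titanium is a group-4 element; Ti(IV) is therefore d⁰.
In an octahedral field the d⁰ configuration is t₂g⁰e_g⁰, giving 0 unpaired electrons.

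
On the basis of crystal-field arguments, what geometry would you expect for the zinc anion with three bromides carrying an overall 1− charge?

trigonal planar

Each bromide is −1; balancing the −1 overall charge requires Zn(II).
Group 12 minus oxidation state 2 gives a d¹⁰ configuration.
With 3 monodentate ligands the coordination number is 3.
Three ligands around a d¹⁰ centre minimise repulsion in a trigonal-planar arrangement.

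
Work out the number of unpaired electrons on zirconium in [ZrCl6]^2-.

Ligand charges: each chloride is −1. With an overall charge of −2 the zirconium centre must be in the +4 oxidation state.
Zirconium is a group-4 element; Zr(IV) is therefore d⁰.
In an octahedral field the d⁰ configuration is t₂g⁰e_g⁰, giving 0 unpaired electrons.

0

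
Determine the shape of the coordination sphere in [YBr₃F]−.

Ligand charges: each bromide is −1; each fluoride is −1. With an overall charge of −1 the yttrium centre must be in the +3 oxidation state.
Group 3 minus oxidation state 3 gives a d⁰ configuration.
Coordination number: 4.
A d⁰ ion has no crystal-field stabilisation preference between square planar and tetrahedral, so four ligands adopt the sterically favoured tetrahedral geometry.

tetrahedral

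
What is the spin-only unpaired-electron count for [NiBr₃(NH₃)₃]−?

2

Ligand charges: each bromide is −1; ammonia is neutral. With an overall charge of −1 the nickel centre must be in the +2 oxidation state.
Nickel is a group-10 element; Ni(II) is therefore d⁸.
In an octahedral field the d⁸ configuration is t₂g⁶e_g² (only one arrangement possible), giving 2 unpaired electrons.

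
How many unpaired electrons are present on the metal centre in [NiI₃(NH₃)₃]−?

2

Summing ligand charges against the −1 overall charge gives an oxidation state of +2 for nickel.
Ni sits in group 10, so the d-electron count is 10 − 2 = 8.
In an octahedral field the d⁸ configuration is t₂g⁶e_g² (only one arrangement possible), giving 2 unpaired electrons.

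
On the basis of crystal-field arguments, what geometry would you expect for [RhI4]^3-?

Summing ligand charges against the −3 overall charge gives an oxidation state of +1 for rhodium.
Rhodium is a group-9 element; Rh(I) is therefore d⁸.
With 4 monodentate ligands the coordination number is 4.
A 4d d⁸ ion has a large crystal-field splitting; square planar leaves the high-energy d_{x²−y²} orbital empty and maximises CFSE.

square planar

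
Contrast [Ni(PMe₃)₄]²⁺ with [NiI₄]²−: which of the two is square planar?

[Ni(PMe₃)₄]²⁺

For [Ni(PMe₃)₄]²⁺: Summing ligand charges against the +2 overall charge gives an oxidation state of +2 for nickel. Nickel is a group-10 element; Ni(II) is therefore d⁸. Trimethylphosphine is a strong-field ligand (high in the spectrochemical series). A 3d d⁸ ion with strong-field ligands gains enough CFSE to favour square planar over tetrahedral. → square planar.
For [NiI₄]²−: Each iodide is −1; balancing the −2 overall charge requires Ni(II). Group 10 minus oxidation state 2 gives a d⁸ configuration. Iodide is a weak-field ligand. With weak-field ligands the CFSE gain from square planar is small, so a 3d d⁸ ion takes the sterically preferred tetrahedral geometry. → tetrahedral.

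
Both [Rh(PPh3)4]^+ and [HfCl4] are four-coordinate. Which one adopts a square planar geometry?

[Rh(PPh3)4]^+

For [Rh(PPh3)4]^+: Ligand charges: triphenylphosphine is neutral. With an overall charge of +1 the rhodium centre must be in the +1 oxidation state. Rh sits in group 9, so the d-electron count is 9 − 1 = 8. A 4d d⁸ ion has a large crystal-field splitting; square planar leaves the high-energy d_{x²−y²} orbital empty and maximises CFSE. → square planar.
For [HfCl4]: Summing ligand charges against the 0 overall charge gives an oxidation state of +4 for hafnium. Group 4 minus oxidation state 4 gives a d⁰ configuration. A d⁰ ion has no crystal-field stabilisation preference between square planar and tetrahedral, so four ligands adopt the sterically favoured tetrahedral geometry. → tetrahedral.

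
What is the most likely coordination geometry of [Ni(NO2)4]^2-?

square planar

Ligand charges: each nitro (N-bound nitrite) is −1. With an overall charge of −2 the nickel centre must be in the +2 oxidation state.
Group 10 minus oxidation state 2 gives a d⁸ configuration.
Coordination number: 4.
Nitro (N-bound nitrite) is a strong-field ligand (high in the spectrochemical series).
A 3d d⁸ ion with strong-field ligands gains enough CFSE to favour square planar over tetrahedral.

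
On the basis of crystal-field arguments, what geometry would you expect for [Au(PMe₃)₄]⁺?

tetrahedral

Trimethylphosphine is neutral; balancing the +1 overall charge requires Au(I).
Gold is a group-11 element; Au(I) is therefore d¹⁰.
With 4 monodentate ligands the coordination number is 4.
A d¹⁰ ion has no crystal-field stabilisation preference between square planar and tetrahedral, so four ligands adopt the sterically favoured tetrahedral geometry.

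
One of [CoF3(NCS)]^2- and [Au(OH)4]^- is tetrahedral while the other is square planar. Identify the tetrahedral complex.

[CoF3(NCS)]^2-

For [CoF3(NCS)]^2-: Summing ligand charges against the −2 overall charge gives an oxidation state of +2 for cobalt. Group 9 minus oxidation state 2 gives a d⁷ configuration. For a high-spin 3d d⁷ ion with weak-field ligands the small Δₜ gives little square-planar CFSE advantage, so four ligands adopt the sterically favoured tetrahedral geometry. → tetrahedral.
For [Au(OH)4]^-: Ligand charges: each hydroxide is −1. With an overall charge of −1 the gold centre must be in the +3 oxidation state. Group 11 minus oxidation state 3 gives a d⁸ configuration. A 5d d⁸ ion has a large crystal-field splitting; square planar leaves the high-energy d_{x²−y²} orbital empty and maximises CFSE. → square planar.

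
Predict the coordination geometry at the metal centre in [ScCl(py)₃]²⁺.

Summing ligand charges against the +2 overall charge gives an oxidation state of +3 for scandium.
Sc sits in group 3, so the d-electron count is 3 − 3 = 0.
With 4 monodentate ligands the coordination number is 4.
A d⁰ ion has no crystal-field stabilisation preference between square planar and tetrahedral, so four ligands adopt the sterically favoured tetrahedral geometry.

tetrahedral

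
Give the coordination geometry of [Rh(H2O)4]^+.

square planar

Water is neutral; balancing the +1 overall charge requires Rh(I).
Rh sits in group 9, so the d-electron count is 9 − 1 = 8.
With 4 monodentate ligands the coordination number is 4.
A 4d d⁸ ion has a large crystal-field splitting; square planar leaves the high-energy d_{x²−y²} orbital empty and maximises CFSE.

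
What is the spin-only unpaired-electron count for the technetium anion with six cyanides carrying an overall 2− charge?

Each cyanide is −1; balancing the −2 overall charge requires Tc(IV).
Technetium is a group-7 element; Tc(IV) is therefore d³.
In an octahedral field the d³ configuration is t₂g³e_g⁰ (only one arrangement possible), giving 3 unpaired electrons.

3 unpaired electrons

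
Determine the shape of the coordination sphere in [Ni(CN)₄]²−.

square planar

Each cyanide is −1; balancing the −2 overall charge requires Ni(II).
Group 10 minus oxidation state 2 gives a d⁸ configuration.
With 4 monodentate ligands the coordination number is 4.
Cyanide is a strong-field ligand (high in the spectrochemical series).
A 3d d⁸ ion with strong-field ligands gains enough CFSE to favour square planar over tetrahedral.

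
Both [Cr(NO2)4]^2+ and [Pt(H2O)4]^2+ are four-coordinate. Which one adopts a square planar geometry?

[Pt(H2O)4]^2+

For [Cr(NO2)4]^2+: Each nitro (N-bound nitrite) is −1; balancing the +2 overall charge requires Cr(VI). Chromium is a group-6 element; Cr(VI) is therefore d⁰. A d⁰ ion has no crystal-field stabilisation preference between square planar and tetrahedral, so four ligands adopt the sterically favoured tetrahedral geometry. → tetrahedral.
For [Pt(H2O)4]^2+: Water is neutral; balancing the +2 overall charge requires Pt(II). Pt sits in group 10, so the d-electron count is 10 − 2 = 8. A 5d d⁸ ion has a large crystal-field splitting; square planar leaves the high-energy d_{x²−y²} orbital empty and maximises CFSE. → square planar.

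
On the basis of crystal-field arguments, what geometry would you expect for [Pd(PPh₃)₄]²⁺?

square planar

Summing ligand charges against the +2 overall charge gives an oxidation state of +2 for palladium.
Palladium is a group-10 element; Pd(II) is therefore d⁸.
With 4 monodentate ligands the coordination number is 4.
A 4d d⁸ ion has a large crystal-field splitting; square planar leaves the high-energy d_{x²−y²} orbital empty and maximises CFSE.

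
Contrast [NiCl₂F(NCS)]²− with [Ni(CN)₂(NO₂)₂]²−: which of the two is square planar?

[Ni(CN)₂(NO₂)₂]²−

For [NiCl₂F(NCS)]²−: Summing ligand charges against the −2 overall charge gives an oxidation state of +2 for nickel. Group 10 minus oxidation state 2 gives a d⁸ configuration. Chloride, fluoride, and isothiocyanate are weak-field ligands. With weak-field ligands the CFSE gain from square planar is small, so a 3d d⁸ ion takes the sterically preferred tetrahedral geometry. → tetrahedral.
For [Ni(CN)₂(NO₂)₂]²−: Each cyanide is −1; each nitro (N-bound nitrite) is −1; balancing the −2 overall charge requires Ni(II). Ni sits in group 10, so the d-electron count is 10 − 2 = 8. Cyanide and nitro (N-bound nitrite) are strong-field ligands (high in the spectrochemical series). A 3d d⁸ ion with strong-field ligands gains enough CFSE to favour square planar over tetrahedral. → square planar.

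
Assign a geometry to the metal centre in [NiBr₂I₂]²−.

tetrahedral

Summing ligand charges against the −2 overall charge gives an oxidation state of +2 for nickel.
Group 10 minus oxidation state 2 gives a d⁸ configuration.
With 4 monodentate ligands the coordination number is 4.
Bromide and iodide are weak-field ligands.
With weak-field ligands the CFSE gain from square planar is small, so a 3d d⁸ ion takes the sterically preferred tetrahedral geometry.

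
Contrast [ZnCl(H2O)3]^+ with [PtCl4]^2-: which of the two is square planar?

[PtCl4]^2-

For [ZnCl(H2O)3]^+: Summing ligand charges against the +1 overall charge gives an oxidation state of +2 for zinc. Zn sits in group 12, so the d-electron count is 12 − 2 = 10. A d¹⁰ ion has no crystal-field stabilisation preference between square planar and tetrahedral, so four ligands adopt the sterically favoured tetrahedral geometry. → tetrahedral.
For [PtCl4]^2-: Ligand charges: each chloride is −1. With an overall charge of −2 the platinum centre must be in the +2 oxidation state. Group 10 minus oxidation state 2 gives a d⁸ configuration. A 5d d⁸ ion has a large crystal-field splitting; square planar leaves the high-energy d_{x²−y²} orbital empty and maximises CFSE. → square planar.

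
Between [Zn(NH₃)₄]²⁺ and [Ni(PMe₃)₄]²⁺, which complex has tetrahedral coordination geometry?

For [Zn(NH₃)₄]²⁺: Ammonia is neutral; balancing the +2 overall charge requires Zn(II). Group 12 minus oxidation state 2 gives a d¹⁰ configuration. A d¹⁰ ion has no crystal-field stabilisation preference between square planar and tetrahedral, so four ligands adopt the sterically favoured tetrahedral geometry. → tetrahedral.
For [Ni(PMe₃)₄]²⁺: Summing ligand charges against the +2 overall charge gives an oxidation state of +2 for nickel. Nickel is a group-10 element; Ni(II) is therefore d⁸. Trimethylphosphine is a strong-field ligand (high in the spectrochemical series). A 3d d⁸ ion with strong-field ligands gains enough CFSE to favour square planar over tetrahedral. → square planar.

[Zn(NH₃)₄]²⁺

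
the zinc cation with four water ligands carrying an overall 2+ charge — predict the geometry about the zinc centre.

Summing ligand charges against the +2 overall charge gives an oxidation state of +2 for zinc.
Group 12 minus oxidation state 2 gives a d¹⁰ configuration.
Coordination number: 4.
A d¹⁰ ion has no crystal-field stabilisation preference between square planar and tetrahedral, so four ligands adopt the sterically favoured tetrahedral geometry.

tetrahedral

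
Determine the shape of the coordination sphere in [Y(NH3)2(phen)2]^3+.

Ammonia is neutral; 1,10-phenanthroline is neutral; balancing the +3 overall charge requires Y(III).
Group 3 minus oxidation state 3 gives a d⁰ configuration.
Counting donor atoms: 2×ammonia (monodentate) → 2 donors; 2×1,10-phenanthroline (bidentate) → 4 donors. Coordination number = 6.
Six donors around a single metal centre give an octahedral coordination sphere.

octahedral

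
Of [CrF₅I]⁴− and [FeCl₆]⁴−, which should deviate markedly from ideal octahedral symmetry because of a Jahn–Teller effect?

[CrF₅I]⁴−: Summing ligand charges against the −4 overall charge gives an oxidation state of +2 for chromium. Group 6 minus oxidation state 2 gives a d⁴ configuration. Fluoride and iodide are weak-field ligands for a first-row metal, so the complex is high-spin. The t₂g³e_g¹ (high-spin) configuration has an unevenly filled e_g set; the Jahn–Teller theorem predicts a tetragonal distortion (typically axial elongation) to lift the degeneracy.
[FeCl₆]⁴−: Summing ligand charges against the −4 overall charge gives an oxidation state of +2 for iron. Iron is a group-8 element; Fe(II) is therefore d⁶. Chloride is a weak-field ligand for a first-row metal, so the complex is high-spin. The d⁶ configuration leaves the e_g set evenly filled (or empty) — no strong Jahn–Teller driving force.

[CrF₅I]⁴−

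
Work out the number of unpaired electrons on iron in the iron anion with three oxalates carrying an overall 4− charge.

Summing ligand charges against the −4 overall charge gives an oxidation state of +2 for iron.
Iron is a group-8 element; Fe(II) is therefore d⁶.
Counting donor atoms: 3×oxalate (bidentate) → 6 donors. Coordination number = 6.
The spin state decides the count: Oxalate is a weak-field ligand for a first-row metal, so the complex is high-spin.
An octahedral high-spin d⁶ ion is t₂g⁴e_g², giving 4 unpaired electrons.

4 unpaired electrons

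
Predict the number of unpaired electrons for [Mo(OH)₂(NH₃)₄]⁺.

Summing ligand charges against the +1 overall charge gives an oxidation state of +3 for molybdenum.
Mo sits in group 6, so the d-electron count is 6 − 3 = 3.
In an octahedral field the d³ configuration is t₂g³e_g⁰ (only one arrangement possible), giving 3 unpaired electrons.

3 unpaired electrons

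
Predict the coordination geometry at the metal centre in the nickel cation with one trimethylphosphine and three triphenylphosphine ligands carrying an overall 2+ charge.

square planar

Ligand charges: trimethylphosphine is neutral; triphenylphosphine is neutral. With an overall charge of +2 the nickel centre must be in the +2 oxidation state.
Nickel is a group-10 element; Ni(II) is therefore d⁸.
With 4 monodentate ligands the coordination number is 4.
Trimethylphosphine and triphenylphosphine are strong-field ligands (high in the spectrochemical series).
A 3d d⁸ ion with strong-field ligands gains enough CFSE to favour square planar over tetrahedral.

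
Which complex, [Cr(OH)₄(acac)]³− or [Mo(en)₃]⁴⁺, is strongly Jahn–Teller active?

[Cr(OH)₄(acac)]³−

[Cr(OH)₄(acac)]³−: Summing ligand charges against the −3 overall charge gives an oxidation state of +2 for chromium. Cr sits in group 6, so the d-electron count is 6 − 2 = 4. Acetylacetonate and hydroxide are weak-field ligands for a first-row metal, so the complex is high-spin. The t₂g³e_g¹ (high-spin) configuration has an unevenly filled e_g set; the Jahn–Teller theorem predicts a tetragonal distortion (typically axial elongation) to lift the degeneracy.
[Mo(en)₃]⁴⁺: Ligand charges: ethylenediamine is neutral. With an overall charge of +4 the molybdenum centre must be in the +4 oxidation state. Group 6 minus oxidation state 4 gives a d² configuration. The d² configuration leaves the e_g set evenly filled (or empty) — no strong Jahn–Teller driving force.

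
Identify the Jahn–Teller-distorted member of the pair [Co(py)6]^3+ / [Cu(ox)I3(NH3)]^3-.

[Co(py)6]^3+: Ligand charges: pyridine is neutral. With an overall charge of +3 the cobalt centre must be in the +3 oxidation state. Co sits in group 9, so the d-electron count is 9 − 3 = 6. Co(III) has an exceptionally large octahedral splitting and is low-spin with essentially every ligand except fluoride. The d⁶ configuration leaves the e_g set evenly filled (or empty) — no strong Jahn–Teller driving force.
[Cu(ox)I3(NH3)]^3-: Each oxalate is −2; each iodide is −1; ammonia is neutral; balancing the −3 overall charge requires Cu(II). Group 11 minus oxidation state 2 gives a d⁹ configuration. The t₂g⁶e_g³ configuration has an unevenly filled e_g set; the Jahn–Teller theorem predicts a tetragonal distortion (typically axial elongation) to lift the degeneracy.

[Cu(ox)I3(NH3)]^3-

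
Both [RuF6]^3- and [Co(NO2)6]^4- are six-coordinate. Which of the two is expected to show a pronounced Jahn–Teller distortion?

[RuF6]^3-: Each fluoride is −1; balancing the −3 overall charge requires Ru(III). Ruthenium is a group-8 element; Ru(III) is therefore d⁵. A 4d ion has a large Δₒ and is invariably low-spin. The d⁵ configuration leaves the e_g set evenly filled (or empty) — no strong Jahn–Teller driving force.
[Co(NO2)6]^4-: Summing ligand charges against the −4 overall charge gives an oxidation state of +2 for cobalt. Group 9 minus oxidation state 2 gives a d⁷ configuration. Nitro (N-bound nitrite) is a strong-field ligand (high in the spectrochemical series) for a first-row metal, so the complex is low-spin. The t₂g⁶e_g¹ (low-spin) configuration has an unevenly filled e_g set; the Jahn–Teller theorem predicts a tetragonal distortion (typically axial elongation) to lift the degeneracy.

[Co(NO2)6]^4-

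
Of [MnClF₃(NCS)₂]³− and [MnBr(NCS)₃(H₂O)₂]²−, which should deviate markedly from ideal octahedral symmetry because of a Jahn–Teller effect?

[MnClF₃(NCS)₂]³−

[MnClF₃(NCS)₂]³−: Ligand charges: each chloride is −1; each fluoride is −1; each isothiocyanate is −1. With an overall charge of −3 the manganese centre must be in the +3 oxidation state. Manganese is a group-7 element; Mn(III) is therefore d⁴. Chloride, fluoride, and isothiocyanate are weak-field ligands for a first-row metal, so the complex is high-spin. The t₂g³e_g¹ (high-spin) configuration has an unevenly filled e_g set; the Jahn–Teller theorem predicts a tetragonal distortion (typically axial elongation) to lift the degeneracy.
[MnBr(NCS)₃(H₂O)₂]²−: Ligand charges: each bromide is −1; each isothiocyanate is −1; water is neutral. With an overall charge of −2 the manganese centre must be in the +2 oxidation state. Mn sits in group 7, so the d-electron count is 7 − 2 = 5. Bromide and isothiocyanate are weak-field ligands for a first-row metal, so the complex is high-spin. The d⁵ configuration leaves the e_g set evenly filled (or empty) — no strong Jahn–Teller driving force.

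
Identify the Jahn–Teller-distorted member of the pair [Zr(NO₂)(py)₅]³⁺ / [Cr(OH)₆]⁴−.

[Cr(OH)₆]⁴−

[Zr(NO₂)(py)₅]³⁺: Ligand charges: each nitro (N-bound nitrite) is −1; pyridine is neutral. With an overall charge of +3 the zirconium centre must be in the +4 oxidation state. Zr sits in group 4, so the d-electron count is 4 − 4 = 0. The d⁰ configuration leaves the e_g set evenly filled (or empty) — no strong Jahn–Teller driving force.
[Cr(OH)₆]⁴−: Each hydroxide is −1; balancing the −4 overall charge requires Cr(II). Group 6 minus oxidation state 2 gives a d⁴ configuration. Hydroxide is a weak-field ligand for a first-row metal, so the complex is high-spin. The t₂g³e_g¹ (high-spin) configuration has an unevenly filled e_g set; the Jahn–Teller theorem predicts a tetragonal distortion (typically axial elongation) to lift the degeneracy.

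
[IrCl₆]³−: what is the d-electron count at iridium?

Summing ligand charges against the −3 overall charge gives an oxidation state of +3 for iridium.
Ir sits in group 9, so the d-electron count is 9 − 3 = 6.

d⁶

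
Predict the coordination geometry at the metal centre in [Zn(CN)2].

Each cyanide is −1; balancing the 0 overall charge requires Zn(II).
Group 12 minus oxidation state 2 gives a d¹⁰ configuration.
Coordination number: 2.
A d¹⁰ ion with only two ligands adopts a linear arrangement (sp hybridisation; no CFSE preference).

linear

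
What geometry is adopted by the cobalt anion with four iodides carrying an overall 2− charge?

tetrahedral

Ligand charges: each iodide is −1. With an overall charge of −2 the cobalt centre must be in the +2 oxidation state.
Co sits in group 9, so the d-electron count is 9 − 2 = 7.
With 4 monodentate ligands the coordination number is 4.
Iodide is a weak-field ligand.
For a high-spin 3d d⁷ ion with weak-field ligands the small Δₜ gives little square-planar CFSE advantage, so four ligands adopt the sterically favoured tetrahedral geometry.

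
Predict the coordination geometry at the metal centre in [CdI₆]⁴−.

Each iodide is −1; balancing the −4 overall charge requires Cd(II).
Cd sits in group 12, so the d-electron count is 12 − 2 = 10.
With 6 monodentate ligands the coordination number is 6.
Six donors around a single metal centre give an octahedral coordination sphere.

octahedral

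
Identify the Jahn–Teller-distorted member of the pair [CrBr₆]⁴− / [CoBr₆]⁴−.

[CrBr₆]⁴−: Ligand charges: each bromide is −1. With an overall charge of −4 the chromium centre must be in the +2 oxidation state. Cr sits in group 6, so the d-electron count is 6 − 2 = 4. Bromide is a weak-field ligand for a first-row metal, so the complex is high-spin. The t₂g³e_g¹ (high-spin) configuration has an unevenly filled e_g set; the Jahn–Teller theorem predicts a tetragonal distortion (typically axial elongation) to lift the degeneracy.
[CoBr₆]⁴−: Ligand charges: each bromide is −1. With an overall charge of −4 the cobalt centre must be in the +2 oxidation state. Group 9 minus oxidation state 2 gives a d⁷ configuration. Bromide is a weak-field ligand for a first-row metal, so the complex is high-spin. The d⁷ configuration leaves the e_g set evenly filled (or empty) — no strong Jahn–Teller driving force.

[CrBr₆]⁴−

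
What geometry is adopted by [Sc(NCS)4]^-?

Ligand charges: each isothiocyanate is −1. With an overall charge of −1 the scandium centre must be in the +3 oxidation state.
Scandium is a group-3 element; Sc(III) is therefore d⁰.
With 4 monodentate ligands the coordination number is 4.
A d⁰ ion has no crystal-field stabilisation preference between square planar and tetrahedral, so four ligands adopt the sterically favoured tetrahedral geometry.

tetrahedral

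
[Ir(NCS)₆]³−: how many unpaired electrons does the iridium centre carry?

Each isothiocyanate is −1; balancing the −3 overall charge requires Ir(III).
Group 9 minus oxidation state 3 gives a d⁶ configuration.
The spin state decides the count: a 5d ion has a large Δₒ and is invariably low-spin.
An octahedral low-spin d⁶ ion is t₂g⁶e_g⁰, giving 0 unpaired electrons.

0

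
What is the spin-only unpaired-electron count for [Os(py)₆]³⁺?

1 unpaired electron

Ligand charges: pyridine is neutral. With an overall charge of +3 the osmium centre must be in the +3 oxidation state.
Group 8 minus oxidation state 3 gives a d⁵ configuration.
The spin state decides the count: a 5d ion has a large Δₒ and is invariably low-spin.
An octahedral low-spin d⁵ ion is t₂g⁵e_g⁰, giving 1 unpaired electron.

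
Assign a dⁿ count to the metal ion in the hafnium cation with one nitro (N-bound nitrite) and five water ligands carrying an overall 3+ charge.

d0

Ligand charges: each nitro (N-bound nitrite) is −1; water is neutral. With an overall charge of +3 the hafnium centre must be in the +4 oxidation state.
Hf sits in group 4, so the d-electron count is 4 − 4 = 0.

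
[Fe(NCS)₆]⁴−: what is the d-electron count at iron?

Ligand charges: each isothiocyanate is −1. With an overall charge of −4 the iron centre must be in the +2 oxidation state.
Group 8 minus oxidation state 2 gives a d⁶ configuration.

d⁶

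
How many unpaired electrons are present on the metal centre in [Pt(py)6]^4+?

Summing ligand charges against the +4 overall charge gives an oxidation state of +4 for platinum.
Group 10 minus oxidation state 4 gives a d⁶ configuration.
The spin state decides the count: a 5d ion has a large Δₒ and is invariably low-spin.
An octahedral low-spin d⁶ ion is t₂g⁶e_g⁰, giving 0 unpaired electrons.

0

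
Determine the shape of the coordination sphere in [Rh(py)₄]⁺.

square planar

Summing ligand charges against the +1 overall charge gives an oxidation state of +1 for rhodium.
Rh sits in group 9, so the d-electron count is 9 − 1 = 8.
With 4 monodentate ligands the coordination number is 4.
A 4d d⁸ ion has a large crystal-field splitting; square planar leaves the high-energy d_{x²−y²} orbital empty and maximises CFSE.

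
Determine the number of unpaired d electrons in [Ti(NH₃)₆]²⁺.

2

Ammonia is neutral; balancing the +2 overall charge requires Ti(II).
Titanium is a group-4 element; Ti(II) is therefore d².
In an octahedral field the d² configuration is t₂g²e_g⁰ (only one arrangement possible), giving 2 unpaired electrons.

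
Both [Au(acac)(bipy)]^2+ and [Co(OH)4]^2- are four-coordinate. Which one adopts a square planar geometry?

For [Au(acac)(bipy)]^2+: Each acetylacetonate is −1; 2,2′-bipyridine is neutral; balancing the +2 overall charge requires Au(III). Gold is a group-11 element; Au(III) is therefore d⁸. A 5d d⁸ ion has a large crystal-field splitting; square planar leaves the high-energy d_{x²−y²} orbital empty and maximises CFSE. → square planar.
For [Co(OH)4]^2-: Ligand charges: each hydroxide is −1. With an overall charge of −2 the cobalt centre must be in the +2 oxidation state. Co sits in group 9, so the d-electron count is 9 − 2 = 7. For a high-spin 3d d⁷ ion with weak-field ligands the small Δₜ gives little square-planar CFSE advantage, so four ligands adopt the sterically favoured tetrahedral geometry. → tetrahedral.

[Au(acac)(bipy)]^2+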